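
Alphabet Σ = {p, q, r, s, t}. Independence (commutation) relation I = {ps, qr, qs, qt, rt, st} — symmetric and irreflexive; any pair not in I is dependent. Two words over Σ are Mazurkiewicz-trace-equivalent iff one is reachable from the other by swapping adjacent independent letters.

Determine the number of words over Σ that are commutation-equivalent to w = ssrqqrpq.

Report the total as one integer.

15

drop 0:s onto floor
drop 1:s onto {0:s}
drop 2:r onto {1:s}
drop 3:q onto floor
drop 4:q onto {3:q}
drop 5:r onto {2:r}
drop 6:p onto {4:q, 5:r}
drop 7:q onto {6:p}
ground layer = {0:s, 3:q}
drop-orders for the pieces not yet dropped (sum over which currently-grounded one goes next):
  1 to go: {7} 1
  2 to go: {6,7} 1
  3 to go: {4,6,7} 1  {5,6,7} 1
  4 to go: {2,5,6,7} 1  {3,4,6,7} 1  {4,5,6,7} 2
  5 to go: {1,2,5,6,7} 1  {2,4,5,6,7} 3  {3,4,5,6,7} 3
  6 to go: {0,1,2,5,6,7} 1  {1,2,4,5,6,7} 4  {2,3,4,5,6,7} 6
  if 0:s drops first: 10 orders
  if 3:q drops first: 5 orders
heap linearizations: 15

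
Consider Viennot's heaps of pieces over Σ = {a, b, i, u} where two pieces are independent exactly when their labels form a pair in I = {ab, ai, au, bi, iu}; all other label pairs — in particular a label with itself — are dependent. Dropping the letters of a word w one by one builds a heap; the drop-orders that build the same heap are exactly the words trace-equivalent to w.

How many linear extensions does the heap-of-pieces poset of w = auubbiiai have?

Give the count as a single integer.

1260

piece 0:a — minimal
piece 1:u — minimal
piece 2:u rests on {1:u}
piece 3:b rests on {2:u}
piece 4:b rests on {3:b}
piece 5:i — minimal
piece 6:i rests on {5:i}
piece 7:a rests on {0:a}
piece 8:i rests on {6:i}
minimal pieces: {0:a, 1:u, 5:i}
ways to finish when only these pieces remain (= sum over removing one remaining piece with nothing left below it):
  1 left: {4}→1  {7}→1  {8}→1
  2 left: {0,7}→1  {3,4}→1  {4,7}→2  {4,8}→2  {6,8}→1  {7,8}→2
  3 left: {0,4,7}→3  {0,7,8}→3  {2,3,4}→1  {3,4,7}→3  {3,4,8}→3  {4,6,8}→3  {4,7,8}→6  {5,6,8}→1  {6,7,8}→3
  4 left: {0,3,4,7}→6  {0,4,7,8}→12  {0,6,7,8}→6  {1,2,3,4}→1  {2,3,4,7}→4  {2,3,4,8}→4  {3,4,6,8}→6  {3,4,7,8}→12  {4,5,6,8}→4  {4,6,7,8}→12  {5,6,7,8}→4
  5 left: {0,2,3,4,7}→10  {0,3,4,7,8}→30  {0,4,6,7,8}→30  {0,5,6,7,8}→10  {1,2,3,4,7}→5  {1,2,3,4,8}→5  {2,3,4,6,8}→10  {2,3,4,7,8}→20  {3,4,5,6,8}→10  {3,4,6,7,8}→30  {4,5,6,7,8}→20
  6 left: {0,1,2,3,4,7}→15  {0,2,3,4,7,8}→60  {0,3,4,6,7,8}→90  {0,4,5,6,7,8}→60  {1,2,3,4,6,8}→15  {1,2,3,4,7,8}→30  {2,3,4,5,6,8}→20  {2,3,4,6,7,8}→60  {3,4,5,6,7,8}→60
  7 left: {0,1,2,3,4,7,8}→105  {0,2,3,4,6,7,8}→210  {0,3,4,5,6,7,8}→210  {1,2,3,4,5,6,8}→35  {1,2,3,4,6,7,8}→105  {2,3,4,5,6,7,8}→140
  placing 0:a first → 280 extensions
  placing 1:u first → 560 extensions
  placing 5:i first → 420 extensions
total linear extensions = 1260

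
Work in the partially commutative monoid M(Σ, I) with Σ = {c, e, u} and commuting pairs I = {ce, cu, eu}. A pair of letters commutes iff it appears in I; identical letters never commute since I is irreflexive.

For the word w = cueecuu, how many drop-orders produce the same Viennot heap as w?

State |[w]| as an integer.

drop 0:c onto floor
drop 1:u onto floor
drop 2:e onto floor
drop 3:e onto {2:e}
drop 4:c onto {0:c}
drop 5:u onto {1:u}
drop 6:u onto {5:u}
ground layer = {0:c, 1:u, 2:e}
drop-orders for the pieces not yet dropped (sum over which currently-grounded one goes next):
  1 to go: {3} 1  {4} 1  {6} 1
  2 to go: {0,4} 1  {2,3} 1  {3,4} 2  {3,6} 2  {4,6} 2  {5,6} 1
  3 to go: {0,3,4} 3  {0,4,6} 3  {1,5,6} 1  {2,3,4} 3  {2,3,6} 3  {3,4,6} 6  {3,5,6} 3  {4,5,6} 3
  4 to go: {0,2,3,4} 6  {0,3,4,6} 12  {0,4,5,6} 6  {1,3,5,6} 4  {1,4,5,6} 4  {2,3,4,6} 12  {2,3,5,6} 6  {3,4,5,6} 12
  5 to go: {0,1,4,5,6} 10  {0,2,3,4,6} 30  {0,3,4,5,6} 30  {1,2,3,5,6} 10  {1,3,4,5,6} 20  {2,3,4,5,6} 30
  if 0:c drops first: 60 orders
  if 1:u drops first: 90 orders
  if 2:e drops first: 60 orders
heap linearizations: 210

210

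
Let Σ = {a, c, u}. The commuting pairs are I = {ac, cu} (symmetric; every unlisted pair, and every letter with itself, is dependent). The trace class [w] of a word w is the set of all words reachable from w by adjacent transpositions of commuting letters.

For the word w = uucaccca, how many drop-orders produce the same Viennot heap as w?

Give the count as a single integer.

drop 0:u onto floor
drop 1:u onto {0:u}
drop 2:c onto floor
drop 3:a onto {1:u}
drop 4:c onto {2:c}
drop 5:c onto {4:c}
drop 6:c onto {5:c}
drop 7:a onto {3:a}
ground layer = {0:u, 2:c}
drop-orders for the pieces not yet dropped (sum over which currently-grounded one goes next):
  1 to go: {6} 1  {7} 1
  2 to go: {3,7} 1  {5,6} 1  {6,7} 2
  3 to go: {1,3,7} 1  {3,6,7} 3  {4,5,6} 1  {5,6,7} 3
  4 to go: {0,1,3,7} 1  {1,3,6,7} 4  {2,4,5,6} 1  {3,5,6,7} 6  {4,5,6,7} 4
  5 to go: {0,1,3,6,7} 5  {1,3,5,6,7} 10  {2,4,5,6,7} 5  {3,4,5,6,7} 10
  6 to go: {0,1,3,5,6,7} 15  {1,3,4,5,6,7} 20  {2,3,4,5,6,7} 15
  if 0:u drops first: 35 orders
  if 2:c drops first: 35 orders
heap linearizations: 70

70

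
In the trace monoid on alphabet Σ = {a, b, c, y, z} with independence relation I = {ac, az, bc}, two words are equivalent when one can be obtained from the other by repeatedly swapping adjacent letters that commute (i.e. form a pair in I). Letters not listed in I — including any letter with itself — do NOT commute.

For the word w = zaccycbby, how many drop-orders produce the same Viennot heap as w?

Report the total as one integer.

12

drop 0:z onto floor
drop 1:a onto floor
drop 2:c onto {0:z}
drop 3:c onto {2:c}
drop 4:y onto {1:a, 3:c}
drop 5:c onto {4:y}
drop 6:b onto {4:y}
drop 7:b onto {6:b}
drop 8:y onto {5:c, 7:b}
ground layer = {0:z, 1:a}
drop-orders for the pieces not yet dropped (sum over which currently-grounded one goes next):
  1 to go: {8} 1
  2 to go: {5,8} 1  {7,8} 1
  3 to go: {5,7,8} 2  {6,7,8} 1
  4 to go: {5,6,7,8} 3
  5 to go: {4,5,6,7,8} 3
  6 to go: {1,4,5,6,7,8} 3  {3,4,5,6,7,8} 3
  7 to go: {1,3,4,5,6,7,8} 6  {2,3,4,5,6,7,8} 3
  if 0:z drops first: 9 orders
  if 1:a drops first: 3 orders
heap linearizations: 12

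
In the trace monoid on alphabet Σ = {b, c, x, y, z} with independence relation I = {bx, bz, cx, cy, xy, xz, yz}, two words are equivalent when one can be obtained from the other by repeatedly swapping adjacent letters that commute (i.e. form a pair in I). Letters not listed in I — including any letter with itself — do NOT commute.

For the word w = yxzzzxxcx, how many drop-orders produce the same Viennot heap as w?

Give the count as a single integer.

drop 0:y onto floor
drop 1:x onto floor
drop 2:z onto floor
drop 3:z onto {2:z}
drop 4:z onto {3:z}
drop 5:x onto {1:x}
drop 6:x onto {5:x}
drop 7:c onto {4:z}
drop 8:x onto {6:x}
ground layer = {0:y, 1:x, 2:z}
drop-orders for the pieces not yet dropped (sum over which currently-grounded one goes next):
  1 to go: {0} 1  {7} 1  {8} 1
  2 to go: {0,7} 2  {0,8} 2  {4,7} 1  {6,8} 1  {7,8} 2
  3 to go: {0,4,7} 3  {0,6,8} 3  {0,7,8} 6  {3,4,7} 1  {4,7,8} 3  {5,6,8} 1  {6,7,8} 3
  4 to go: {0,3,4,7} 4  {0,4,7,8} 12  {0,5,6,8} 4  {0,6,7,8} 12  {1,5,6,8} 1  {2,3,4,7} 1  {3,4,7,8} 4  {4,6,7,8} 6  {5,6,7,8} 4
  5 to go: {0,1,5,6,8} 5  {0,2,3,4,7} 5  {0,3,4,7,8} 20  {0,4,6,7,8} 30  {0,5,6,7,8} 20  {1,5,6,7,8} 5  {2,3,4,7,8} 5  {3,4,6,7,8} 10  {4,5,6,7,8} 10
  6 to go: {0,1,5,6,7,8} 30  {0,2,3,4,7,8} 30  {0,3,4,6,7,8} 60  {0,4,5,6,7,8} 60  {1,4,5,6,7,8} 15  {2,3,4,6,7,8} 15  {3,4,5,6,7,8} 20
  7 to go: {0,1,4,5,6,7,8} 105  {0,2,3,4,6,7,8} 105  {0,3,4,5,6,7,8} 140  {1,3,4,5,6,7,8} 35  {2,3,4,5,6,7,8} 35
  if 0:y drops first: 70 orders
  if 1:x drops first: 280 orders
  if 2:z drops first: 280 orders
heap linearizations: 630

630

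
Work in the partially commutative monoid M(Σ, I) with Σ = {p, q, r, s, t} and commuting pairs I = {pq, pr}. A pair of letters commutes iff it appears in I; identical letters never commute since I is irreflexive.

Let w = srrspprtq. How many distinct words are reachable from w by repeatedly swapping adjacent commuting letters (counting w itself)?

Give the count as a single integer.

drop 0:s onto floor
drop 1:r onto {0:s}
drop 2:r onto {1:r}
drop 3:s onto {2:r}
drop 4:p onto {3:s}
drop 5:p onto {4:p}
drop 6:r onto {3:s}
drop 7:t onto {5:p, 6:r}
drop 8:q onto {7:t}
ground layer = {0:s}
drop-orders for the pieces not yet dropped (sum over which currently-grounded one goes next):
  1 to go: {8} 1
  2 to go: {7,8} 1
  3 to go: {5,7,8} 1  {6,7,8} 1
  4 to go: {4,5,7,8} 1  {5,6,7,8} 2
  5 to go: {4,5,6,7,8} 3
  6 to go: {3,4,5,6,7,8} 3
  7 to go: {2,3,4,5,6,7,8} 3
  if 0:s drops first: 3 orders

3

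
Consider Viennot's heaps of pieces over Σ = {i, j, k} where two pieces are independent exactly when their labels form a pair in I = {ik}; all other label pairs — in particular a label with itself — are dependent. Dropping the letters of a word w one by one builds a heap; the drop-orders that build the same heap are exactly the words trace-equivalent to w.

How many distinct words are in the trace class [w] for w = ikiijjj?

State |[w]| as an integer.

4

#0=i has no predecessor
#1=k has no predecessor
#2=i depends on [0:i]
#3=i depends on [2:i]
#4=j depends on [1:k, 3:i]
#5=j depends on [4:j]
#6=j depends on [5:j]
sources: [0:i, 1:k]
N(rest) = Σ N(rest − s) over sources s of rest; N(one piece) = 1:
  size 1 → [6]=1
  size 2 → [5,6]=1
  size 3 → [4,5,6]=1
  size 4 → [1,4,5,6]=1  [3,4,5,6]=1
  size 5 → [1,3,4,5,6]=2  [2,3,4,5,6]=1
  first=0(i) contributes 3
  first=1(k) contributes 1
|[w]| = 4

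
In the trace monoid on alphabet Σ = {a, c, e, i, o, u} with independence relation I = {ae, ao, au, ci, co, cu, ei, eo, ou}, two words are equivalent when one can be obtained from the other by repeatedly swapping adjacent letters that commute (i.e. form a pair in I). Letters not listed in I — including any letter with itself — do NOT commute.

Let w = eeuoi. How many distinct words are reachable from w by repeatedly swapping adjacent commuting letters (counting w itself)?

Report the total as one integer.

4

#0=e has no predecessor
#1=e depends on [0:e]
#2=u depends on [1:e]
#3=o has no predecessor
#4=i depends on [2:u, 3:o]
sources: [0:e, 3:o]
N(rest) = Σ N(rest − s) over sources s of rest; N(one piece) = 1:
  size 1 → [4]=1
  size 2 → [2,4]=1  [3,4]=1
  size 3 → [1,2,4]=1  [2,3,4]=2
  first=0(e) contributes 3
  first=3(o) contributes 1
|[w]| = 4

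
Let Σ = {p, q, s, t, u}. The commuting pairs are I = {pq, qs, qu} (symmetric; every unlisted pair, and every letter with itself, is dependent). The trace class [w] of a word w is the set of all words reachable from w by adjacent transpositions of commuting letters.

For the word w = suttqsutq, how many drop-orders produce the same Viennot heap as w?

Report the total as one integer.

3

0(s) covers ∅
1(u) covers 0:s
2(t) covers 1:u
3(t) covers 2:t
4(q) covers 3:t
5(s) covers 3:t
6(u) covers 5:s
7(t) covers 4:q, 6:u
8(q) covers 7:t
floor of heap: 0:s
completions by unplaced set U, small U first (add the entries for U minus each lowest piece of U):
  |U|=1: {8}:1
  |U|=2: {7,8}:1
  |U|=3: {4,7,8}:1  {6,7,8}:1
  |U|=4: {4,6,7,8}:2  {5,6,7,8}:1
  |U|=5: {4,5,6,7,8}:3
  |U|=6: {3,4,5,6,7,8}:3
  |U|=7: {2,3,4,5,6,7,8}:3
  start at 0(s): 3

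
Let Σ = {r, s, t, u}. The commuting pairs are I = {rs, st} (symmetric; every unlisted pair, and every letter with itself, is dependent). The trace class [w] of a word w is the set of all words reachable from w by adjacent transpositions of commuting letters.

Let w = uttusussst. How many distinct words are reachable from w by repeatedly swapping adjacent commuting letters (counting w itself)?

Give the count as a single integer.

4

0(u) covers ∅
1(t) covers 0:u
2(t) covers 1:t
3(u) covers 2:t
4(s) covers 3:u
5(u) covers 4:s
6(s) covers 5:u
7(s) covers 6:s
8(s) covers 7:s
9(t) covers 5:u
floor of heap: 0:u
completions by unplaced set U, small U first (add the entries for U minus each lowest piece of U):
  |U|=1: {8}:1  {9}:1
  |U|=2: {7,8}:1  {8,9}:2
  |U|=3: {6,7,8}:1  {7,8,9}:3
  |U|=4: {6,7,8,9}:4
  |U|=5: {5,6,7,8,9}:4
  |U|=6: {4,5,6,7,8,9}:4
  |U|=7: {3,4,5,6,7,8,9}:4
  |U|=8: {2,3,4,5,6,7,8,9}:4
  start at 0(u): 4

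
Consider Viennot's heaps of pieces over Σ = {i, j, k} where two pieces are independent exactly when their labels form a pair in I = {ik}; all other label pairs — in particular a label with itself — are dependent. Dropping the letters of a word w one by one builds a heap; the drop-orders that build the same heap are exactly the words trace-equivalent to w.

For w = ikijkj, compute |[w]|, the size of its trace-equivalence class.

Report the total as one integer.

3

0(i) covers ∅
1(k) covers ∅
2(i) covers 0:i
3(j) covers 1:k, 2:i
4(k) covers 3:j
5(j) covers 4:k
floor of heap: 0:i, 1:k
completions by unplaced set U, small U first (add the entries for U minus each lowest piece of U):
  |U|=1: {5}:1
  |U|=2: {4,5}:1
  |U|=3: {3,4,5}:1
  |U|=4: {1,3,4,5}:1  {2,3,4,5}:1
  start at 0(i): 2
  start at 1(k): 1
sum over floor = 3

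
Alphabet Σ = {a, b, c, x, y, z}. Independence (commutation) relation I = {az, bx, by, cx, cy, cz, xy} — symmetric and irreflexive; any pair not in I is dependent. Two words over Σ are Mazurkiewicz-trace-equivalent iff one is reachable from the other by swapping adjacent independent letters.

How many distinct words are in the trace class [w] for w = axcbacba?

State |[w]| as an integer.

drop 0:a onto floor
drop 1:x onto {0:a}
drop 2:c onto {0:a}
drop 3:b onto {2:c}
drop 4:a onto {1:x, 3:b}
drop 5:c onto {4:a}
drop 6:b onto {5:c}
drop 7:a onto {6:b}
ground layer = {0:a}
drop-orders for the pieces not yet dropped (sum over which currently-grounded one goes next):
  1 to go: {7} 1
  2 to go: {6,7} 1
  3 to go: {5,6,7} 1
  4 to go: {4,5,6,7} 1
  5 to go: {1,4,5,6,7} 1  {3,4,5,6,7} 1
  6 to go: {1,3,4,5,6,7} 2  {2,3,4,5,6,7} 1
  if 0:a drops first: 3 orders

3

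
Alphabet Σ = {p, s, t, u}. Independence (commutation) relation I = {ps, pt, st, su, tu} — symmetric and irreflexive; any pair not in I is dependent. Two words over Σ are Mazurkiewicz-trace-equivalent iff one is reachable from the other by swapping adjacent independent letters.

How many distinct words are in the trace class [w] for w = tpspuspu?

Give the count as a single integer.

piece 0:t — minimal
piece 1:p — minimal
piece 2:s — minimal
piece 3:p rests on {1:p}
piece 4:u rests on {3:p}
piece 5:s rests on {2:s}
piece 6:p rests on {4:u}
piece 7:u rests on {6:p}
minimal pieces: {0:t, 1:p, 2:s}
ways to finish when only these pieces remain (= sum over removing one remaining piece with nothing left below it):
  1 left: {0}→1  {5}→1  {7}→1
  2 left: {0,5}→2  {0,7}→2  {2,5}→1  {5,7}→2  {6,7}→1
  3 left: {0,2,5}→3  {0,5,7}→6  {0,6,7}→3  {2,5,7}→3  {4,6,7}→1  {5,6,7}→3
  4 left: {0,2,5,7}→12  {0,4,6,7}→4  {0,5,6,7}→12  {2,5,6,7}→6  {3,4,6,7}→1  {4,5,6,7}→4
  5 left: {0,2,5,6,7}→30  {0,3,4,6,7}→5  {0,4,5,6,7}→20  {1,3,4,6,7}→1  {2,4,5,6,7}→10  {3,4,5,6,7}→5
  6 left: {0,1,3,4,6,7}→6  {0,2,4,5,6,7}→60  {0,3,4,5,6,7}→30  {1,3,4,5,6,7}→6  {2,3,4,5,6,7}→15
  placing 0:t first → 21 extensions
  placing 1:p first → 105 extensions
  placing 2:s first → 42 extensions
total linear extensions = 168

168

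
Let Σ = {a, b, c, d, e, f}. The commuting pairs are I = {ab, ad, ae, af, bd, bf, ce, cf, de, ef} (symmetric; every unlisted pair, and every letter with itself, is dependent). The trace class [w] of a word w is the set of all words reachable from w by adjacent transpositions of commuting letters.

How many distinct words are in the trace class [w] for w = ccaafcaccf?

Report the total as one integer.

0(c) covers ∅
1(c) covers 0:c
2(a) covers 1:c
3(a) covers 2:a
4(f) covers ∅
5(c) covers 3:a
6(a) covers 5:c
7(c) covers 6:a
8(c) covers 7:c
9(f) covers 4:f
floor of heap: 0:c, 4:f
completions by unplaced set U, small U first (add the entries for U minus each lowest piece of U):
  |U|=1: {8}:1  {9}:1
  |U|=2: {4,9}:1  {7,8}:1  {8,9}:2
  |U|=3: {4,8,9}:3  {6,7,8}:1  {7,8,9}:3
  |U|=4: {4,7,8,9}:6  {5,6,7,8}:1  {6,7,8,9}:4
  |U|=5: {3,5,6,7,8}:1  {4,6,7,8,9}:10  {5,6,7,8,9}:5
  |U|=6: {2,3,5,6,7,8}:1  {3,5,6,7,8,9}:6  {4,5,6,7,8,9}:15
  |U|=7: {1,2,3,5,6,7,8}:1  {2,3,5,6,7,8,9}:7  {3,4,5,6,7,8,9}:21
  |U|=8: {0,1,2,3,5,6,7,8}:1  {1,2,3,5,6,7,8,9}:8  {2,3,4,5,6,7,8,9}:28
  start at 0(c): 36
  start at 4(f): 9
sum over floor = 45

45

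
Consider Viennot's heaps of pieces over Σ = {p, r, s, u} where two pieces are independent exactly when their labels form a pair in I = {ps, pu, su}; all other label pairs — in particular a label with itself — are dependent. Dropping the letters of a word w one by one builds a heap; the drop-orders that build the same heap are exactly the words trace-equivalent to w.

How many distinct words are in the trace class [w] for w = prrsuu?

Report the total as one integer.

piece 0:p — minimal
piece 1:r rests on {0:p}
piece 2:r rests on {1:r}
piece 3:s rests on {2:r}
piece 4:u rests on {2:r}
piece 5:u rests on {4:u}
minimal pieces: {0:p}
ways to finish when only these pieces remain (= sum over removing one remaining piece with nothing left below it):
  1 left: {3}→1  {5}→1
  2 left: {3,5}→2  {4,5}→1
  3 left: {3,4,5}→3
  4 left: {2,3,4,5}→3
  placing 0:p first → 3 extensions

3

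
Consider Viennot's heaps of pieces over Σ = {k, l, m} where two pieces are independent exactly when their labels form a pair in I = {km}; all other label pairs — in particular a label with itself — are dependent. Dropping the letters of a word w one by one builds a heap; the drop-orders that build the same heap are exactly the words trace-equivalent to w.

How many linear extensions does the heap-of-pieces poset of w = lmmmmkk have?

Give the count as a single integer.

#0=l has no predecessor
#1=m depends on [0:l]
#2=m depends on [1:m]
#3=m depends on [2:m]
#4=m depends on [3:m]
#5=k depends on [0:l]
#6=k depends on [5:k]
sources: [0:l]
N(rest) = Σ N(rest − s) over sources s of rest; N(one piece) = 1:
  size 1 → [4]=1  [6]=1
  size 2 → [3,4]=1  [4,6]=2  [5,6]=1
  size 3 → [2,3,4]=1  [3,4,6]=3  [4,5,6]=3
  size 4 → [1,2,3,4]=1  [2,3,4,6]=4  [3,4,5,6]=6
  size 5 → [1,2,3,4,6]=5  [2,3,4,5,6]=10
  first=0(l) contributes 15

15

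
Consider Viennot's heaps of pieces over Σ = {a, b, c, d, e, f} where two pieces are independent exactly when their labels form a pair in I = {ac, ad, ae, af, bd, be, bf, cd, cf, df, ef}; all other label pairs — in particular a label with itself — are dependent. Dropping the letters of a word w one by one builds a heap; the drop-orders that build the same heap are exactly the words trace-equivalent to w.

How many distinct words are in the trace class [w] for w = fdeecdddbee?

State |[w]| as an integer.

#0=f has no predecessor
#1=d has no predecessor
#2=e depends on [1:d]
#3=e depends on [2:e]
#4=c depends on [3:e]
#5=d depends on [3:e]
#6=d depends on [5:d]
#7=d depends on [6:d]
#8=b depends on [4:c]
#9=e depends on [4:c, 7:d]
#10=e depends on [9:e]
sources: [0:f, 1:d]
N(rest) = Σ N(rest − s) over sources s of rest; N(one piece) = 1:
  size 1 → [0]=1  [8]=1  [10]=1
  size 2 → [0,8]=2  [0,10]=2  [8,10]=2  [9,10]=1
  size 3 → [0,8,10]=6  [0,9,10]=3  [7,9,10]=1  [8,9,10]=3
  size 4 → [0,7,9,10]=4  [0,8,9,10]=12  [4,8,9,10]=3  [6,7,9,10]=1  [7,8,9,10]=4
  size 5 → [0,4,8,9,10]=15  [0,6,7,9,10]=5  [0,7,8,9,10]=20  [4,7,8,9,10]=7  [5,6,7,9,10]=1  [6,7,8,9,10]=5
  size 6 → [0,4,7,8,9,10]=42  [0,5,6,7,9,10]=6  [0,6,7,8,9,10]=30  [4,6,7,8,9,10]=12  [5,6,7,8,9,10]=6
  size 7 → [0,4,6,7,8,9,10]=84  [0,5,6,7,8,9,10]=42  [4,5,6,7,8,9,10]=18
  size 8 → [0,4,5,6,7,8,9,10]=144  [3,4,5,6,7,8,9,10]=18
  size 9 → [0,3,4,5,6,7,8,9,10]=162  [2,3,4,5,6,7,8,9,10]=18
  first=0(f) contributes 18
  first=1(d) contributes 180
|[w]| = 198

198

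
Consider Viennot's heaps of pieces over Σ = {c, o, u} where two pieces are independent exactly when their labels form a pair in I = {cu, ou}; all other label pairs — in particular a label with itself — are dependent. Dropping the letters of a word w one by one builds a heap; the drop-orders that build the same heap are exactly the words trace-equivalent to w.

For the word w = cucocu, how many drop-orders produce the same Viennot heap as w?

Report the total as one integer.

15

piece 0:c — minimal
piece 1:u — minimal
piece 2:c rests on {0:c}
piece 3:o rests on {2:c}
piece 4:c rests on {3:o}
piece 5:u rests on {1:u}
minimal pieces: {0:c, 1:u}
ways to finish when only these pieces remain (= sum over removing one remaining piece with nothing left below it):
  1 left: {4}→1  {5}→1
  2 left: {1,5}→1  {3,4}→1  {4,5}→2
  3 left: {1,4,5}→3  {2,3,4}→1  {3,4,5}→3
  4 left: {0,2,3,4}→1  {1,3,4,5}→6  {2,3,4,5}→4
  placing 0:c first → 10 extensions
  placing 1:u first → 5 extensions
total linear extensions = 15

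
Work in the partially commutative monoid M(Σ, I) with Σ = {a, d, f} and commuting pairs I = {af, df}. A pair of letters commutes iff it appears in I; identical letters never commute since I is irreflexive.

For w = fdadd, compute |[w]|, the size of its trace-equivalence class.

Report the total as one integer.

5

0(f) covers ∅
1(d) covers ∅
2(a) covers 1:d
3(d) covers 2:a
4(d) covers 3:d
floor of heap: 0:f, 1:d
completions by unplaced set U, small U first (add the entries for U minus each lowest piece of U):
  |U|=1: {0}:1  {4}:1
  |U|=2: {0,4}:2  {3,4}:1
  |U|=3: {0,3,4}:3  {2,3,4}:1
  start at 0(f): 1
  start at 1(d): 4
sum over floor = 5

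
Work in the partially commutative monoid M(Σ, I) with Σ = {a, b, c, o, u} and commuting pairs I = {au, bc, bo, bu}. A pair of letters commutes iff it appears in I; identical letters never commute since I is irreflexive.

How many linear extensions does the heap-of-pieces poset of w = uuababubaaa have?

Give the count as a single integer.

#0=u has no predecessor
#1=u depends on [0:u]
#2=a has no predecessor
#3=b depends on [2:a]
#4=a depends on [3:b]
#5=b depends on [4:a]
#6=u depends on [1:u]
#7=b depends on [5:b]
#8=a depends on [7:b]
#9=a depends on [8:a]
#10=a depends on [9:a]
sources: [0:u, 2:a]
N(rest) = Σ N(rest − s) over sources s of rest; N(one piece) = 1:
  size 1 → [6]=1  [10]=1
  size 2 → [1,6]=1  [6,10]=2  [9,10]=1
  size 3 → [0,1,6]=1  [1,6,10]=3  [6,9,10]=3  [8,9,10]=1
  size 4 → [0,1,6,10]=4  [1,6,9,10]=6  [6,8,9,10]=4  [7,8,9,10]=1
  size 5 → [0,1,6,9,10]=10  [1,6,8,9,10]=10  [5,7,8,9,10]=1  [6,7,8,9,10]=5
  size 6 → [0,1,6,8,9,10]=20  [1,6,7,8,9,10]=15  [4,5,7,8,9,10]=1  [5,6,7,8,9,10]=6
  size 7 → [0,1,6,7,8,9,10]=35  [1,5,6,7,8,9,10]=21  [3,4,5,7,8,9,10]=1  [4,5,6,7,8,9,10]=7
  size 8 → [0,1,5,6,7,8,9,10]=56  [1,4,5,6,7,8,9,10]=28  [2,3,4,5,7,8,9,10]=1  [3,4,5,6,7,8,9,10]=8
  size 9 → [0,1,4,5,6,7,8,9,10]=84  [1,3,4,5,6,7,8,9,10]=36  [2,3,4,5,6,7,8,9,10]=9
  first=0(u) contributes 45
  first=2(a) contributes 120
|[w]| = 165

165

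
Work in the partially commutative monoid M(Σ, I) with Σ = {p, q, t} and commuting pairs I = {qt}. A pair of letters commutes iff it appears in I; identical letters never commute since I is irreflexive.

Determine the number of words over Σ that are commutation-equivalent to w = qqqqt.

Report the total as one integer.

piece 0:q — minimal
piece 1:q rests on {0:q}
piece 2:q rests on {1:q}
piece 3:q rests on {2:q}
piece 4:t — minimal
minimal pieces: {0:q, 4:t}
ways to finish when only these pieces remain (= sum over removing one remaining piece with nothing left below it):
  1 left: {3}→1  {4}→1
  2 left: {2,3}→1  {3,4}→2
  3 left: {1,2,3}→1  {2,3,4}→3
  placing 0:q first → 4 extensions
  placing 4:t first → 1 extensions
total linear extensions = 5

5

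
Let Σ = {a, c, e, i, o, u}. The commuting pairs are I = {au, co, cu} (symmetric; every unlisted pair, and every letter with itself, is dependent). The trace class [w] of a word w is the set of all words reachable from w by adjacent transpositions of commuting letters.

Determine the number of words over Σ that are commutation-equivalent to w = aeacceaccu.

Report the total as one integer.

piece 0:a — minimal
piece 1:e rests on {0:a}
piece 2:a rests on {1:e}
piece 3:c rests on {2:a}
piece 4:c rests on {3:c}
piece 5:e rests on {4:c}
piece 6:a rests on {5:e}
piece 7:c rests on {6:a}
piece 8:c rests on {7:c}
piece 9:u rests on {5:e}
minimal pieces: {0:a}
ways to finish when only these pieces remain (= sum over removing one remaining piece with nothing left below it):
  1 left: {8}→1  {9}→1
  2 left: {7,8}→1  {8,9}→2
  3 left: {6,7,8}→1  {7,8,9}→3
  4 left: {6,7,8,9}→4
  5 left: {5,6,7,8,9}→4
  6 left: {4,5,6,7,8,9}→4
  7 left: {3,4,5,6,7,8,9}→4
  8 left: {2,3,4,5,6,7,8,9}→4
  placing 0:a first → 4 extensions

4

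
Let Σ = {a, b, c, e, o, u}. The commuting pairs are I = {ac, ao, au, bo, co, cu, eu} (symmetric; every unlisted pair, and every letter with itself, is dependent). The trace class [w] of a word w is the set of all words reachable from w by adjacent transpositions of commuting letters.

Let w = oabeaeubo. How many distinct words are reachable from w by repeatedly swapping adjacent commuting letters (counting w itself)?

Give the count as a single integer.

piece 0:o — minimal
piece 1:a — minimal
piece 2:b rests on {1:a}
piece 3:e rests on {0:o, 2:b}
piece 4:a rests on {3:e}
piece 5:e rests on {4:a}
piece 6:u rests on {0:o, 2:b}
piece 7:b rests on {5:e, 6:u}
piece 8:o rests on {5:e, 6:u}
minimal pieces: {0:o, 1:a}
ways to finish when only these pieces remain (= sum over removing one remaining piece with nothing left below it):
  1 left: {7}→1  {8}→1
  2 left: {7,8}→2
  3 left: {5,7,8}→2  {6,7,8}→2
  4 left: {4,5,7,8}→2  {5,6,7,8}→4
  5 left: {3,4,5,7,8}→2  {4,5,6,7,8}→6
  6 left: {3,4,5,6,7,8}→8
  7 left: {0,3,4,5,6,7,8}→8  {2,3,4,5,6,7,8}→8
  placing 0:o first → 8 extensions
  placing 1:a first → 16 extensions
total linear extensions = 24

24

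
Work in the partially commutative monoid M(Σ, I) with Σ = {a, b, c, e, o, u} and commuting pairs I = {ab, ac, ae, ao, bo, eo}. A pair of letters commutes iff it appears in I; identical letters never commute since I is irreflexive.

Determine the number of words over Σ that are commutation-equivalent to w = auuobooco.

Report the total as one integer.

4

drop 0:a onto floor
drop 1:u onto {0:a}
drop 2:u onto {1:u}
drop 3:o onto {2:u}
drop 4:b onto {2:u}
drop 5:o onto {3:o}
drop 6:o onto {5:o}
drop 7:c onto {4:b, 6:o}
drop 8:o onto {7:c}
ground layer = {0:a}
drop-orders for the pieces not yet dropped (sum over which currently-grounded one goes next):
  1 to go: {8} 1
  2 to go: {7,8} 1
  3 to go: {4,7,8} 1  {6,7,8} 1
  4 to go: {4,6,7,8} 2  {5,6,7,8} 1
  5 to go: {3,5,6,7,8} 1  {4,5,6,7,8} 3
  6 to go: {3,4,5,6,7,8} 4
  7 to go: {2,3,4,5,6,7,8} 4
  if 0:a drops first: 4 orders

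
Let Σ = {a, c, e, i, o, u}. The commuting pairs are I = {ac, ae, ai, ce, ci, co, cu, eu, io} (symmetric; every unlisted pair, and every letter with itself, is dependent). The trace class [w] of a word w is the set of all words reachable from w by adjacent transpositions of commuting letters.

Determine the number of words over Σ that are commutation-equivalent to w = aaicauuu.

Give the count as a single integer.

#0=a has no predecessor
#1=a depends on [0:a]
#2=i has no predecessor
#3=c has no predecessor
#4=a depends on [1:a]
#5=u depends on [2:i, 4:a]
#6=u depends on [5:u]
#7=u depends on [6:u]
sources: [0:a, 2:i, 3:c]
N(rest) = Σ N(rest − s) over sources s of rest; N(one piece) = 1:
  size 1 → [3]=1  [7]=1
  size 2 → [3,7]=2  [6,7]=1
  size 3 → [3,6,7]=3  [5,6,7]=1
  size 4 → [2,5,6,7]=1  [3,5,6,7]=4  [4,5,6,7]=1
  size 5 → [1,4,5,6,7]=1  [2,3,5,6,7]=5  [2,4,5,6,7]=2  [3,4,5,6,7]=5
  size 6 → [0,1,4,5,6,7]=1  [1,2,4,5,6,7]=3  [1,3,4,5,6,7]=6  [2,3,4,5,6,7]=12
  first=0(a) contributes 21
  first=2(i) contributes 7
  first=3(c) contributes 4
|[w]| = 32

32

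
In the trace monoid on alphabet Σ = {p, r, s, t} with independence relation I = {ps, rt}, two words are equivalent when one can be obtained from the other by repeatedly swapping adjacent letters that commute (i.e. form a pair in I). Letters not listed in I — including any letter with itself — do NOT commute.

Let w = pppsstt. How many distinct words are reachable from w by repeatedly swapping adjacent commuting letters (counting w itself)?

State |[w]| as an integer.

10

piece 0:p — minimal
piece 1:p rests on {0:p}
piece 2:p rests on {1:p}
piece 3:s — minimal
piece 4:s rests on {3:s}
piece 5:t rests on {2:p, 4:s}
piece 6:t rests on {5:t}
minimal pieces: {0:p, 3:s}
ways to finish when only these pieces remain (= sum over removing one remaining piece with nothing left below it):
  1 left: {6}→1
  2 left: {5,6}→1
  3 left: {2,5,6}→1  {4,5,6}→1
  4 left: {1,2,5,6}→1  {2,4,5,6}→2  {3,4,5,6}→1
  5 left: {0,1,2,5,6}→1  {1,2,4,5,6}→3  {2,3,4,5,6}→3
  placing 0:p first → 6 extensions
  placing 3:s first → 4 extensions
total linear extensions = 10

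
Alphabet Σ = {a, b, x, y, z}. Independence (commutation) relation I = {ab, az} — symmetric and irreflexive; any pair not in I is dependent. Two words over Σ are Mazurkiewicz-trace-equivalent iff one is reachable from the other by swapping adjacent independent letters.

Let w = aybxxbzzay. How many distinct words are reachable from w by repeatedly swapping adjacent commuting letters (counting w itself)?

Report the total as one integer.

piece 0:a — minimal
piece 1:y rests on {0:a}
piece 2:b rests on {1:y}
piece 3:x rests on {2:b}
piece 4:x rests on {3:x}
piece 5:b rests on {4:x}
piece 6:z rests on {5:b}
piece 7:z rests on {6:z}
piece 8:a rests on {4:x}
piece 9:y rests on {7:z, 8:a}
minimal pieces: {0:a}
ways to finish when only these pieces remain (= sum over removing one remaining piece with nothing left below it):
  1 left: {9}→1
  2 left: {7,9}→1  {8,9}→1
  3 left: {6,7,9}→1  {7,8,9}→2
  4 left: {5,6,7,9}→1  {6,7,8,9}→3
  5 left: {5,6,7,8,9}→4
  6 left: {4,5,6,7,8,9}→4
  7 left: {3,4,5,6,7,8,9}→4
  8 left: {2,3,4,5,6,7,8,9}→4
  placing 0:a first → 4 extensions

4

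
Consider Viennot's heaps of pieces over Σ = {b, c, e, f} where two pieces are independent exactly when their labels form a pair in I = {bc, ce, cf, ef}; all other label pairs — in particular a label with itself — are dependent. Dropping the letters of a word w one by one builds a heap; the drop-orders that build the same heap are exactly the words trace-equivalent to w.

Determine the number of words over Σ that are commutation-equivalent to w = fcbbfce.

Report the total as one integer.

42

drop 0:f onto floor
drop 1:c onto floor
drop 2:b onto {0:f}
drop 3:b onto {2:b}
drop 4:f onto {3:b}
drop 5:c onto {1:c}
drop 6:e onto {3:b}
ground layer = {0:f, 1:c}
drop-orders for the pieces not yet dropped (sum over which currently-grounded one goes next):
  1 to go: {4} 1  {5} 1  {6} 1
  2 to go: {1,5} 1  {4,5} 2  {4,6} 2  {5,6} 2
  3 to go: {1,4,5} 3  {1,5,6} 3  {3,4,6} 2  {4,5,6} 6
  4 to go: {1,4,5,6} 12  {2,3,4,6} 2  {3,4,5,6} 8
  5 to go: {0,2,3,4,6} 2  {1,3,4,5,6} 20  {2,3,4,5,6} 10
  if 0:f drops first: 30 orders
  if 1:c drops first: 12 orders
heap linearizations: 42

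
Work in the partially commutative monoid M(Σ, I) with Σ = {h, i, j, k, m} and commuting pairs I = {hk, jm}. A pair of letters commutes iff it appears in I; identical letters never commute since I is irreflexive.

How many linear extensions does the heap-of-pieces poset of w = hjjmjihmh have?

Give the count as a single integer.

4

piece 0:h — minimal
piece 1:j rests on {0:h}
piece 2:j rests on {1:j}
piece 3:m rests on {0:h}
piece 4:j rests on {2:j}
piece 5:i rests on {3:m, 4:j}
piece 6:h rests on {5:i}
piece 7:m rests on {6:h}
piece 8:h rests on {7:m}
minimal pieces: {0:h}
ways to finish when only these pieces remain (= sum over removing one remaining piece with nothing left below it):
  1 left: {8}→1
  2 left: {7,8}→1
  3 left: {6,7,8}→1
  4 left: {5,6,7,8}→1
  5 left: {3,5,6,7,8}→1  {4,5,6,7,8}→1
  6 left: {2,4,5,6,7,8}→1  {3,4,5,6,7,8}→2
  7 left: {1,2,4,5,6,7,8}→1  {2,3,4,5,6,7,8}→3
  placing 0:h first → 4 extensions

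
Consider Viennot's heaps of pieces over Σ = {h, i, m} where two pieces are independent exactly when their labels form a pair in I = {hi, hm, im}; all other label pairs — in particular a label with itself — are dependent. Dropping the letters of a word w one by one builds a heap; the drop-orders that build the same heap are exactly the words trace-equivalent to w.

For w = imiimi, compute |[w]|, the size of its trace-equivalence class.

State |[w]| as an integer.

15

#0=i has no predecessor
#1=m has no predecessor
#2=i depends on [0:i]
#3=i depends on [2:i]
#4=m depends on [1:m]
#5=i depends on [3:i]
sources: [0:i, 1:m]
N(rest) = Σ N(rest − s) over sources s of rest; N(one piece) = 1:
  size 1 → [4]=1  [5]=1
  size 2 → [1,4]=1  [3,5]=1  [4,5]=2
  size 3 → [1,4,5]=3  [2,3,5]=1  [3,4,5]=3
  size 4 → [0,2,3,5]=1  [1,3,4,5]=6  [2,3,4,5]=4
  first=0(i) contributes 10
  first=1(m) contributes 5
|[w]| = 15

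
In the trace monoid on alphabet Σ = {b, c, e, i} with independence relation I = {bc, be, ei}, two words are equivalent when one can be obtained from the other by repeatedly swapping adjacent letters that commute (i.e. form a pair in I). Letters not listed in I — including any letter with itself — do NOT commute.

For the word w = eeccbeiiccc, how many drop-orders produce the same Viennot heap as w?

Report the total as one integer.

16

#0=e has no predecessor
#1=e depends on [0:e]
#2=c depends on [1:e]
#3=c depends on [2:c]
#4=b has no predecessor
#5=e depends on [3:c]
#6=i depends on [3:c, 4:b]
#7=i depends on [6:i]
#8=c depends on [5:e, 7:i]
#9=c depends on [8:c]
#10=c depends on [9:c]
sources: [0:e, 4:b]
N(rest) = Σ N(rest − s) over sources s of rest; N(one piece) = 1:
  size 1 → [10]=1
  size 2 → [9,10]=1
  size 3 → [8,9,10]=1
  size 4 → [5,8,9,10]=1  [7,8,9,10]=1
  size 5 → [5,7,8,9,10]=2  [6,7,8,9,10]=1
  size 6 → [4,6,7,8,9,10]=1  [5,6,7,8,9,10]=3
  size 7 → [3,5,6,7,8,9,10]=3  [4,5,6,7,8,9,10]=4
  size 8 → [2,3,5,6,7,8,9,10]=3  [3,4,5,6,7,8,9,10]=7
  size 9 → [1,2,3,5,6,7,8,9,10]=3  [2,3,4,5,6,7,8,9,10]=10
  first=0(e) contributes 13
  first=4(b) contributes 3
|[w]| = 16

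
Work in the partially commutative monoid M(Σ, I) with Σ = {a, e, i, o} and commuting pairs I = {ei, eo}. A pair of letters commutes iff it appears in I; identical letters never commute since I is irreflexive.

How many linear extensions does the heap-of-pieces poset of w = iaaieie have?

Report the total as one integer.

6

drop 0:i onto floor
drop 1:a onto {0:i}
drop 2:a onto {1:a}
drop 3:i onto {2:a}
drop 4:e onto {2:a}
drop 5:i onto {3:i}
drop 6:e onto {4:e}
ground layer = {0:i}
drop-orders for the pieces not yet dropped (sum over which currently-grounded one goes next):
  1 to go: {5} 1  {6} 1
  2 to go: {3,5} 1  {4,6} 1  {5,6} 2
  3 to go: {3,5,6} 3  {4,5,6} 3
  4 to go: {3,4,5,6} 6
  5 to go: {2,3,4,5,6} 6
  if 0:i drops first: 6 orders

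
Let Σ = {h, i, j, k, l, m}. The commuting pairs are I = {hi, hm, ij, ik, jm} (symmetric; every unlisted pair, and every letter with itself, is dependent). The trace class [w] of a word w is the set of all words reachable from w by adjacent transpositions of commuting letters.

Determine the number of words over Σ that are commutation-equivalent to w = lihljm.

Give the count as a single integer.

4

piece 0:l — minimal
piece 1:i rests on {0:l}
piece 2:h rests on {0:l}
piece 3:l rests on {1:i, 2:h}
piece 4:j rests on {3:l}
piece 5:m rests on {3:l}
minimal pieces: {0:l}
ways to finish when only these pieces remain (= sum over removing one remaining piece with nothing left below it):
  1 left: {4}→1  {5}→1
  2 left: {4,5}→2
  3 left: {3,4,5}→2
  4 left: {1,3,4,5}→2  {2,3,4,5}→2
  placing 0:l first → 4 extensions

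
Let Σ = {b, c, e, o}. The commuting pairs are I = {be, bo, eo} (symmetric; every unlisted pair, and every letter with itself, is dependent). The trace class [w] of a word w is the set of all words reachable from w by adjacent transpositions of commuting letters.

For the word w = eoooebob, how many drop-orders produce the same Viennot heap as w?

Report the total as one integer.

420

piece 0:e — minimal
piece 1:o — minimal
piece 2:o rests on {1:o}
piece 3:o rests on {2:o}
piece 4:e rests on {0:e}
piece 5:b — minimal
piece 6:o rests on {3:o}
piece 7:b rests on {5:b}
minimal pieces: {0:e, 1:o, 5:b}
ways to finish when only these pieces remain (= sum over removing one remaining piece with nothing left below it):
  1 left: {4}→1  {6}→1  {7}→1
  2 left: {0,4}→1  {3,6}→1  {4,6}→2  {4,7}→2  {5,7}→1  {6,7}→2
  3 left: {0,4,6}→3  {0,4,7}→3  {2,3,6}→1  {3,4,6}→3  {3,6,7}→3  {4,5,7}→3  {4,6,7}→6  {5,6,7}→3
  4 left: {0,3,4,6}→6  {0,4,5,7}→6  {0,4,6,7}→12  {1,2,3,6}→1  {2,3,4,6}→4  {2,3,6,7}→4  {3,4,6,7}→12  {3,5,6,7}→6  {4,5,6,7}→12
  5 left: {0,2,3,4,6}→10  {0,3,4,6,7}→30  {0,4,5,6,7}→30  {1,2,3,4,6}→5  {1,2,3,6,7}→5  {2,3,4,6,7}→20  {2,3,5,6,7}→10  {3,4,5,6,7}→30
  6 left: {0,1,2,3,4,6}→15  {0,2,3,4,6,7}→60  {0,3,4,5,6,7}→90  {1,2,3,4,6,7}→30  {1,2,3,5,6,7}→15  {2,3,4,5,6,7}→60
  placing 0:e first → 105 extensions
  placing 1:o first → 210 extensions
  placing 5:b first → 105 extensions
total linear extensions = 420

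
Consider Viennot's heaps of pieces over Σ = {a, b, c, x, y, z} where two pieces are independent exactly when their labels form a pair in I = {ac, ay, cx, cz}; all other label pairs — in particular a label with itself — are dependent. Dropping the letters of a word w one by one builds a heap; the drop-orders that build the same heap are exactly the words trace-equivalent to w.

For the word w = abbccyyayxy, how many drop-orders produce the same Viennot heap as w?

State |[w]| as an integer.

piece 0:a — minimal
piece 1:b rests on {0:a}
piece 2:b rests on {1:b}
piece 3:c rests on {2:b}
piece 4:c rests on {3:c}
piece 5:y rests on {4:c}
piece 6:y rests on {5:y}
piece 7:a rests on {2:b}
piece 8:y rests on {6:y}
piece 9:x rests on {7:a, 8:y}
piece 10:y rests on {9:x}
minimal pieces: {0:a}
ways to finish when only these pieces remain (= sum over removing one remaining piece with nothing left below it):
  1 left: {10}→1
  2 left: {9,10}→1
  3 left: {7,9,10}→1  {8,9,10}→1
  4 left: {6,8,9,10}→1  {7,8,9,10}→2
  5 left: {5,6,8,9,10}→1  {6,7,8,9,10}→3
  6 left: {4,5,6,8,9,10}→1  {5,6,7,8,9,10}→4
  7 left: {3,4,5,6,8,9,10}→1  {4,5,6,7,8,9,10}→5
  8 left: {3,4,5,6,7,8,9,10}→6
  9 left: {2,3,4,5,6,7,8,9,10}→6
  placing 0:a first → 6 extensions

6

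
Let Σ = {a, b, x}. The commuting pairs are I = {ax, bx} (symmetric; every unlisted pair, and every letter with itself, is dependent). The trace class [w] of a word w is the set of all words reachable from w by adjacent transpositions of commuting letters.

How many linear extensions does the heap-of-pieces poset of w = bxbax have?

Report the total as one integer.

piece 0:b — minimal
piece 1:x — minimal
piece 2:b rests on {0:b}
piece 3:a rests on {2:b}
piece 4:x rests on {1:x}
minimal pieces: {0:b, 1:x}
ways to finish when only these pieces remain (= sum over removing one remaining piece with nothing left below it):
  1 left: {3}→1  {4}→1
  2 left: {1,4}→1  {2,3}→1  {3,4}→2
  3 left: {0,2,3}→1  {1,3,4}→3  {2,3,4}→3
  placing 0:b first → 6 extensions
  placing 1:x first → 4 extensions
total linear extensions = 10

10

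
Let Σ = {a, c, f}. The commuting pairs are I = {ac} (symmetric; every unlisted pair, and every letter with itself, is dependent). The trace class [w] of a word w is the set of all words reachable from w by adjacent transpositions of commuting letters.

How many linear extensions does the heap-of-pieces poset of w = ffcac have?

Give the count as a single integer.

3

drop 0:f onto floor
drop 1:f onto {0:f}
drop 2:c onto {1:f}
drop 3:a onto {1:f}
drop 4:c onto {2:c}
ground layer = {0:f}
drop-orders for the pieces not yet dropped (sum over which currently-grounded one goes next):
  1 to go: {3} 1  {4} 1
  2 to go: {2,4} 1  {3,4} 2
  3 to go: {2,3,4} 3
  if 0:f drops first: 3 orders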